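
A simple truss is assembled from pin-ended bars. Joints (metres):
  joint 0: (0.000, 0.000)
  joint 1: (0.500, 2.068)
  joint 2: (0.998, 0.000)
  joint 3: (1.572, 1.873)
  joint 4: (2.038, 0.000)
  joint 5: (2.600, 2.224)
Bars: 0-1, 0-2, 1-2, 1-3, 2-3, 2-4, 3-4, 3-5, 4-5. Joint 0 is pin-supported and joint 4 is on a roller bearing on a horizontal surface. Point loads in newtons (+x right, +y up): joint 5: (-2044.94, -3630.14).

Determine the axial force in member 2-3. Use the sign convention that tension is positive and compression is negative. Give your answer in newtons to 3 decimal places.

N=6 nodes, M=9 members, R=3 reactions → 2N=12, M+R=12
member 0 (0-1): L=2.1276, (cx,cy)=(0.2350,0.9720)
member 1 (0-2): L=0.9980, (cx,cy)=(1.0000,0.0000)
member 2 (1-2): L=2.1271, (cx,cy)=(0.2341,-0.9722)
member 3 (1-3): L=1.0896, (cx,cy)=(0.9839,-0.1790)
member 4 (2-3): L=1.9590, (cx,cy)=(0.2930,0.9561)
member 5 (2-4): L=1.0400, (cx,cy)=(1.0000,0.0000)
member 6 (3-4): L=1.9301, (cx,cy)=(0.2414,-0.9704)
member 7 (3-5): L=1.0863, (cx,cy)=(0.9464,0.3231)
member 8 (4-5): L=2.2939, (cx,cy)=(0.2450,0.9695)
solve A·x = −loads:
  F[0-1] = -1265.9798 N (compression)
  F[0-2] = -1747.4245 N (compression)
  F[1-2] = +1381.9001 N (tension)
  F[1-3] = -631.2366 N (compression)
  F[2-3] = -1405.1675 N (compression)
  F[2-4] = -1012.1671 N (compression)
  F[3-4] = +833.8244 N (tension)
  F[3-5] = -1304.0432 N (compression)
  F[4-5] = -3309.6374 N (compression)
  Rx@0 = +2044.9400 N
  Ry@0 = +1230.5240 N
  Ry@4 = +2399.6160 N

-1405.167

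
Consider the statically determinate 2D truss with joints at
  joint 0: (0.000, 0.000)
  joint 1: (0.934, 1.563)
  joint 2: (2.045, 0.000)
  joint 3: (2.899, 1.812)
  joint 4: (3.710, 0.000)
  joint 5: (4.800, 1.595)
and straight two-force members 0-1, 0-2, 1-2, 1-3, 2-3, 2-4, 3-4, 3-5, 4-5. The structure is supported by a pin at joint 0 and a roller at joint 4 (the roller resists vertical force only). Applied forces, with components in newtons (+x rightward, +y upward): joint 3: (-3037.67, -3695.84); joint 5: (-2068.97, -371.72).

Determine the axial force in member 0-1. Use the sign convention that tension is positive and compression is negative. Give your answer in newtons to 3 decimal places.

N=6 nodes, M=9 members, R=3 reactions → 2N=12, M+R=12
member 0 (0-1): L=1.8208, (cx,cy)=(0.5130,0.8584)
member 1 (0-2): L=2.0450, (cx,cy)=(1.0000,0.0000)
member 2 (1-2): L=1.9176, (cx,cy)=(0.5794,-0.8151)
member 3 (1-3): L=1.9807, (cx,cy)=(0.9921,0.1257)
member 4 (2-3): L=2.0032, (cx,cy)=(0.4263,0.9046)
member 5 (2-4): L=1.6650, (cx,cy)=(1.0000,0.0000)
member 6 (3-4): L=1.9852, (cx,cy)=(0.4085,-0.9127)
member 7 (3-5): L=1.9133, (cx,cy)=(0.9935,-0.1134)
member 8 (4-5): L=1.9319, (cx,cy)=(0.5642,0.8256)
solve A·x = −loads:
  F[0-1] = -3578.4791 N (compression)
  F[0-2] = -3271.0220 N (compression)
  F[1-2] = +3195.5559 N (tension)
  F[1-3] = -3716.4860 N (compression)
  F[2-3] = -2879.3830 N (compression)
  F[2-4] = -192.0824 N (compression)
  F[3-4] = -473.1259 N (compression)
  F[3-5] = -1694.5394 N (compression)
  F[4-5] = -683.0034 N (compression)
  Rx@0 = +5106.6400 N
  Ry@0 = +3071.8104 N
  Ry@4 = +995.7496 N

-3578.479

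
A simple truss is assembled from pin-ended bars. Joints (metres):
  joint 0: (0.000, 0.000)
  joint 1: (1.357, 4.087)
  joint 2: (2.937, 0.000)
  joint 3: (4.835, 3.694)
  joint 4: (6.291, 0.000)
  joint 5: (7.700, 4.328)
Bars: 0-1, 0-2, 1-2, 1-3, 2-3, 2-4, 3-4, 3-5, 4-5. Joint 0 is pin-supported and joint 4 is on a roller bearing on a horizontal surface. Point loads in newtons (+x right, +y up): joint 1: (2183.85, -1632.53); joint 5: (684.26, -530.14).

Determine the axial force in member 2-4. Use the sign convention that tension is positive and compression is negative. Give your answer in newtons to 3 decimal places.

N=6 nodes, M=9 members, R=3 reactions → 2N=12, M+R=12
member 0 (0-1): L=4.3064, (cx,cy)=(0.3151,0.9491)
member 1 (0-2): L=2.9370, (cx,cy)=(1.0000,0.0000)
member 2 (1-2): L=4.3818, (cx,cy)=(0.3606,-0.9327)
member 3 (1-3): L=3.5001, (cx,cy)=(0.9937,-0.1123)
member 4 (2-3): L=4.1531, (cx,cy)=(0.4570,0.8895)
member 5 (2-4): L=3.3540, (cx,cy)=(1.0000,0.0000)
member 6 (3-4): L=3.9706, (cx,cy)=(0.3667,-0.9303)
member 7 (3-5): L=2.9343, (cx,cy)=(0.9764,0.2161)
member 8 (4-5): L=4.5516, (cx,cy)=(0.3096,0.9509)
solve A·x = −loads:
  F[0-1] = +766.9268 N (tension)
  F[0-2] = +2626.4414 N (tension)
  F[1-2] = -2400.1900 N (compression)
  F[1-3] = -1083.5626 N (compression)
  F[2-3] = +2516.9407 N (tension)
  F[2-4] = +610.7018 N (tension)
  F[3-4] = -2317.4853 N (compression)
  F[3-5] = +945.7099 N (tension)
  F[4-5] = -772.4161 N (compression)
  Rx@0 = -2868.1100 N
  Ry@0 = -727.8551 N
  Ry@4 = +2890.5251 N

610.702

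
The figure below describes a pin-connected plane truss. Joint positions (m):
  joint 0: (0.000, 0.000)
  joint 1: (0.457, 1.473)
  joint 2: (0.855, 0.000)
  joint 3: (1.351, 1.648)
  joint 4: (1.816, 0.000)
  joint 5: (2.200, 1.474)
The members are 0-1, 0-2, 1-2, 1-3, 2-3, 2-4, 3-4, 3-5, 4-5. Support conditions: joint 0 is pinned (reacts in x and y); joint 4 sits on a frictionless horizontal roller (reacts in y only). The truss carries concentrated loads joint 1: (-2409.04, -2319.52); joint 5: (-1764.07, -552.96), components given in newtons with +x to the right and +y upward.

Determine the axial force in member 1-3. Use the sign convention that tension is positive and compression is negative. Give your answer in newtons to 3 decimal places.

N=6 nodes, M=9 members, R=3 reactions → 2N=12, M+R=12
member 0 (0-1): L=1.5423, (cx,cy)=(0.2963,0.9551)
member 1 (0-2): L=0.8550, (cx,cy)=(1.0000,0.0000)
member 2 (1-2): L=1.5258, (cx,cy)=(0.2608,-0.9654)
member 3 (1-3): L=0.9110, (cx,cy)=(0.9814,0.1921)
member 4 (2-3): L=1.7210, (cx,cy)=(0.2882,0.9576)
member 5 (2-4): L=0.9610, (cx,cy)=(1.0000,0.0000)
member 6 (3-4): L=1.7123, (cx,cy)=(0.2716,-0.9624)
member 7 (3-5): L=0.8666, (cx,cy)=(0.9796,-0.2008)
member 8 (4-5): L=1.5232, (cx,cy)=(0.2521,0.9677)
solve A·x = −loads:
  F[0-1] = -5240.0967 N (compression)
  F[0-2] = -2620.3769 N (compression)
  F[1-2] = +2806.7172 N (tension)
  F[1-3] = +126.5515 N (tension)
  F[2-3] = -2829.6124 N (compression)
  F[2-4] = -1072.7682 N (compression)
  F[3-4] = +3117.5814 N (tension)
  F[3-5] = -1569.8700 N (compression)
  F[4-5] = -897.1251 N (compression)
  Rx@0 = +4173.1100 N
  Ry@0 = +5004.7611 N
  Ry@4 = -2132.2811 N

126.551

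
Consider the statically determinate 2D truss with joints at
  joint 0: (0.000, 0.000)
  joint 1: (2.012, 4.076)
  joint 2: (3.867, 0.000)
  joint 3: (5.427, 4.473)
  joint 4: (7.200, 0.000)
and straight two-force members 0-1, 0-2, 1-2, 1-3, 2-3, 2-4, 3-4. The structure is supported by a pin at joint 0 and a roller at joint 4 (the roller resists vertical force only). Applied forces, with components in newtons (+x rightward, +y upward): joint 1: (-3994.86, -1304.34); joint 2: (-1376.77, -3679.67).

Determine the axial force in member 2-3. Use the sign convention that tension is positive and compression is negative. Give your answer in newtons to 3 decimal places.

91.504

N=5 nodes, M=7 members, R=3 reactions → 2N=10, M+R=10
member 0 (0-1): L=4.5455, (cx,cy)=(0.4426,0.8967)
member 1 (0-2): L=3.8670, (cx,cy)=(1.0000,0.0000)
member 2 (1-2): L=4.4783, (cx,cy)=(0.4142,-0.9102)
member 3 (1-3): L=3.4380, (cx,cy)=(0.9933,0.1155)
member 4 (2-3): L=4.7372, (cx,cy)=(0.3293,0.9442)
member 5 (2-4): L=3.3330, (cx,cy)=(1.0000,0.0000)
member 6 (3-4): L=4.8116, (cx,cy)=(0.3685,-0.9296)
solve A·x = −loads:
  F[0-1] = -5469.7734 N (compression)
  F[0-2] = -2950.5342 N (compression)
  F[1-2] = +3947.8883 N (tension)
  F[1-3] = -61.9584 N (compression)
  F[2-3] = +91.5038 N (tension)
  F[2-4] = +31.4111 N (tension)
  F[3-4] = -85.2437 N (compression)
  Rx@0 = +5371.6300 N
  Ry@0 = +4904.7646 N
  Ry@4 = +79.2454 N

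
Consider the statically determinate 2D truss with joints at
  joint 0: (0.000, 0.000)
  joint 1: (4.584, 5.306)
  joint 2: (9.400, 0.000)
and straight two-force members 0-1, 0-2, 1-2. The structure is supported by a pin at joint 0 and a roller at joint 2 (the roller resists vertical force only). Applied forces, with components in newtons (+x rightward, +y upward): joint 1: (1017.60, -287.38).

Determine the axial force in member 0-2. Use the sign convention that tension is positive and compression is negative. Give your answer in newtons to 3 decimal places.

N=3 nodes, M=3 members, R=3 reactions → 2N=6, M+R=6
member 0 (0-1): L=7.0119, (cx,cy)=(0.6537,0.7567)
member 1 (0-2): L=9.4000, (cx,cy)=(1.0000,0.0000)
member 2 (1-2): L=7.1657, (cx,cy)=(0.6721,-0.7405)
solve A·x = −loads:
  F[0-1] = +564.5017 N (tension)
  F[0-2] = +648.5592 N (tension)
  F[1-2] = -964.9899 N (compression)
  Rx@0 = -1017.6000 N
  Ry@0 = -427.1663 N
  Ry@2 = +714.5463 N

648.559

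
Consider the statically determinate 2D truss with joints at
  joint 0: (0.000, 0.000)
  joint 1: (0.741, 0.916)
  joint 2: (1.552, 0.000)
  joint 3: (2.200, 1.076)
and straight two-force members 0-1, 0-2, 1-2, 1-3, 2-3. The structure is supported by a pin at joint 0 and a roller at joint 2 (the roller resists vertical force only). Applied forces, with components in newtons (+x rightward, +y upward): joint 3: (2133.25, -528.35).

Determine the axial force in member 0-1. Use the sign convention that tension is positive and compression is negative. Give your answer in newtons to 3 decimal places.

2186.061

N=4 nodes, M=5 members, R=3 reactions → 2N=8, M+R=8
member 0 (0-1): L=1.1782, (cx,cy)=(0.6289,0.7775)
member 1 (0-2): L=1.5520, (cx,cy)=(1.0000,0.0000)
member 2 (1-2): L=1.2234, (cx,cy)=(0.6629,-0.7487)
member 3 (1-3): L=1.4677, (cx,cy)=(0.9940,0.1090)
member 4 (2-3): L=1.2561, (cx,cy)=(0.5159,0.8566)
solve A·x = −loads:
  F[0-1] = +2186.0608 N (tension)
  F[0-2] = +758.3716 N (tension)
  F[1-2] = -1885.5418 N (compression)
  F[1-3] = +2640.5235 N (tension)
  F[2-3] = -952.7768 N (compression)
  Rx@0 = -2133.2500 N
  Ry@0 = -1699.5798 N
  Ry@2 = +2227.9298 N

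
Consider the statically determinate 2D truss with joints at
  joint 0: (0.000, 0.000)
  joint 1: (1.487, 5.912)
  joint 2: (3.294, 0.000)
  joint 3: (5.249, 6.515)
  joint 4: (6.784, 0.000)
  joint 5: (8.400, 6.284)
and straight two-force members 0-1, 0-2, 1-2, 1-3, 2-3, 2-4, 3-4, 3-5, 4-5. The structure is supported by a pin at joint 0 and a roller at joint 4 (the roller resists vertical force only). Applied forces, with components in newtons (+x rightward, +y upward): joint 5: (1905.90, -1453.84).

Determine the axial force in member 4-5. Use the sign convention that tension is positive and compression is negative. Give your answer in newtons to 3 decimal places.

N=6 nodes, M=9 members, R=3 reactions → 2N=12, M+R=12
member 0 (0-1): L=6.0961, (cx,cy)=(0.2439,0.9698)
member 1 (0-2): L=3.2940, (cx,cy)=(1.0000,0.0000)
member 2 (1-2): L=6.1820, (cx,cy)=(0.2923,-0.9563)
member 3 (1-3): L=3.8100, (cx,cy)=(0.9874,0.1583)
member 4 (2-3): L=6.8020, (cx,cy)=(0.2874,0.9578)
member 5 (2-4): L=3.4900, (cx,cy)=(1.0000,0.0000)
member 6 (3-4): L=6.6934, (cx,cy)=(0.2293,-0.9733)
member 7 (3-5): L=3.1595, (cx,cy)=(0.9973,-0.0731)
member 8 (4-5): L=6.4885, (cx,cy)=(0.2491,0.9685)
solve A·x = −loads:
  F[0-1] = +2177.5193 N (tension)
  F[0-2] = +1374.7489 N (tension)
  F[1-2] = -2020.1876 N (compression)
  F[1-3] = +1135.9708 N (tension)
  F[2-3] = +2017.0669 N (tension)
  F[2-4] = +204.5106 N (tension)
  F[3-4] = -2338.0967 N (compression)
  F[3-5] = +2243.5917 N (tension)
  F[4-5] = -1331.7681 N (compression)
  Rx@0 = -1905.9000 N
  Ry@0 = -2111.7454 N
  Ry@4 = +3565.5854 N

-1331.768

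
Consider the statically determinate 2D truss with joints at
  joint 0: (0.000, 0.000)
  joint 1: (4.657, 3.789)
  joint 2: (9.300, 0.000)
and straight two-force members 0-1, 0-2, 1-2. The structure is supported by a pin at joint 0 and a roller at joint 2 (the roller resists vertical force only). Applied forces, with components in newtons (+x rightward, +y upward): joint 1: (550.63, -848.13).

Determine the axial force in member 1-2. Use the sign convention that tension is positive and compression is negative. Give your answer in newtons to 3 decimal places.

-1026.547

N=3 nodes, M=3 members, R=3 reactions → 2N=6, M+R=6
member 0 (0-1): L=6.0037, (cx,cy)=(0.7757,0.6311)
member 1 (0-2): L=9.3000, (cx,cy)=(1.0000,0.0000)
member 2 (1-2): L=5.9928, (cx,cy)=(0.7748,-0.6323)
solve A·x = −loads:
  F[0-1] = -315.4575 N (compression)
  F[0-2] = +795.3275 N (tension)
  F[1-2] = -1026.5475 N (compression)
  Rx@0 = -550.6300 N
  Ry@0 = +199.0893 N
  Ry@2 = +649.0407 N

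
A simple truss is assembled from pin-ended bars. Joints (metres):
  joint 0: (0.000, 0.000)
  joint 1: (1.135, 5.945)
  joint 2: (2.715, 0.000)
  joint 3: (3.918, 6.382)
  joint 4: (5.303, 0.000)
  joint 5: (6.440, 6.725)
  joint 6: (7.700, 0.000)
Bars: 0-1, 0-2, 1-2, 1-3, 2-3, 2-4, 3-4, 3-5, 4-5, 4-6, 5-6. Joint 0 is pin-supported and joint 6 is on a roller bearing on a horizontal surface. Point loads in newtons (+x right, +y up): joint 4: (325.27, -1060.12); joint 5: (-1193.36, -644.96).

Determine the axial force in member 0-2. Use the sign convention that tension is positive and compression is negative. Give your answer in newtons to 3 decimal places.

N=7 nodes, M=11 members, R=3 reactions → 2N=14, M+R=14
member 0 (0-1): L=6.0524, (cx,cy)=(0.1875,0.9823)
member 1 (0-2): L=2.7150, (cx,cy)=(1.0000,0.0000)
member 2 (1-2): L=6.1514, (cx,cy)=(0.2569,-0.9665)
member 3 (1-3): L=2.8171, (cx,cy)=(0.9879,0.1551)
member 4 (2-3): L=6.4944, (cx,cy)=(0.1852,0.9827)
member 5 (2-4): L=2.5880, (cx,cy)=(1.0000,0.0000)
member 6 (3-4): L=6.5306, (cx,cy)=(0.2121,-0.9773)
member 7 (3-5): L=2.5452, (cx,cy)=(0.9909,0.1348)
member 8 (4-5): L=6.8204, (cx,cy)=(0.1667,0.9860)
member 9 (4-6): L=2.3970, (cx,cy)=(1.0000,0.0000)
member 10 (5-6): L=6.8420, (cx,cy)=(0.1842,-0.9829)
solve A·x = −loads:
  F[0-1] = -1504.4970 N (compression)
  F[0-2] = -585.9522 N (compression)
  F[1-2] = +1423.8454 N (tension)
  F[1-3] = -655.7953 N (compression)
  F[2-3] = -1400.3099 N (compression)
  F[2-4] = +39.1558 N (tension)
  F[3-4] = +1346.2110 N (tension)
  F[3-5] = -1203.7307 N (compression)
  F[4-5] = -259.0933 N (compression)
  F[4-6] = +42.5823 N (tension)
  F[5-6] = -231.2291 N (compression)
  Rx@0 = +868.0900 N
  Ry@0 = +1477.8056 N
  Ry@6 = +227.2744 N

-585.952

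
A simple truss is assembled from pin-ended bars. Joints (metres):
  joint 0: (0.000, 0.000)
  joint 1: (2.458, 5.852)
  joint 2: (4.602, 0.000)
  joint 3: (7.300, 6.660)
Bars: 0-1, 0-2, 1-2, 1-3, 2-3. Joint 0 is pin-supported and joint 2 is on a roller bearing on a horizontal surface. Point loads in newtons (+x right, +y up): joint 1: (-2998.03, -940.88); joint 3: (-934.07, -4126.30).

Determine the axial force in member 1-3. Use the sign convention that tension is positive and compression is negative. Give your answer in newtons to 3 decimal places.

801.924

N=4 nodes, M=5 members, R=3 reactions → 2N=8, M+R=8
member 0 (0-1): L=6.3473, (cx,cy)=(0.3873,0.9220)
member 1 (0-2): L=4.6020, (cx,cy)=(1.0000,0.0000)
member 2 (1-2): L=6.2324, (cx,cy)=(0.3440,-0.9390)
member 3 (1-3): L=4.9090, (cx,cy)=(0.9864,0.1646)
member 4 (2-3): L=7.1857, (cx,cy)=(0.3755,0.9268)
solve A·x = −loads:
  F[0-1] = -3452.7793 N (compression)
  F[0-2] = -2594.9977 N (compression)
  F[1-2] = +2528.8282 N (tension)
  F[1-3] = +801.9244 N (tension)
  F[2-3] = -4594.4415 N (compression)
  Rx@0 = +3932.1000 N
  Ry@0 = +3183.3696 N
  Ry@2 = +1883.8104 N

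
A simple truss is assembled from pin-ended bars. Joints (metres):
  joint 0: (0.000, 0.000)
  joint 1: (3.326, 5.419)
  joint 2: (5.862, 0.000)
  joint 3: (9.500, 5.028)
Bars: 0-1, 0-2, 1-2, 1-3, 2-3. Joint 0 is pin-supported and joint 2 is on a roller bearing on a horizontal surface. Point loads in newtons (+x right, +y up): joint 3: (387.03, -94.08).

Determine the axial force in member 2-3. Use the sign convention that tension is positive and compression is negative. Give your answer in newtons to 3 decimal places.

-82.108

N=4 nodes, M=5 members, R=3 reactions → 2N=8, M+R=8
member 0 (0-1): L=6.3583, (cx,cy)=(0.5231,0.8523)
member 1 (0-2): L=5.8620, (cx,cy)=(1.0000,0.0000)
member 2 (1-2): L=5.9830, (cx,cy)=(0.4239,-0.9057)
member 3 (1-3): L=6.1864, (cx,cy)=(0.9980,-0.0632)
member 4 (2-3): L=6.2061, (cx,cy)=(0.5862,0.8102)
solve A·x = −loads:
  F[0-1] = +458.0140 N (tension)
  F[0-2] = +147.4444 N (tension)
  F[1-2] = -461.4111 N (compression)
  F[1-3] = +436.0331 N (tension)
  F[2-3] = -82.1078 N (compression)
  Rx@0 = -387.0300 N
  Ry@0 = -390.3531 N
  Ry@2 = +484.4331 N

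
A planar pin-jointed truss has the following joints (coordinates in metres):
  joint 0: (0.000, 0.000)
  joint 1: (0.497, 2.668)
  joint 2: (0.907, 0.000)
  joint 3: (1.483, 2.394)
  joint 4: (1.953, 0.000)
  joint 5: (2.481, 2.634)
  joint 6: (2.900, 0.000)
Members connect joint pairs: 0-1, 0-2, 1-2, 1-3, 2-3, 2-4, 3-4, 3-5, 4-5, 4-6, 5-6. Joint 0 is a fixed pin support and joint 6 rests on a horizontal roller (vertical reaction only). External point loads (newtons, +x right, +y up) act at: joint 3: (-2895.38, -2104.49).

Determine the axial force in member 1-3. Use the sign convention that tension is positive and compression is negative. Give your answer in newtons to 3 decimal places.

-1259.974

N=7 nodes, M=11 members, R=3 reactions → 2N=14, M+R=14
member 0 (0-1): L=2.7139, (cx,cy)=(0.1831,0.9831)
member 1 (0-2): L=0.9070, (cx,cy)=(1.0000,0.0000)
member 2 (1-2): L=2.6993, (cx,cy)=(0.1519,-0.9884)
member 3 (1-3): L=1.0234, (cx,cy)=(0.9635,-0.2677)
member 4 (2-3): L=2.4623, (cx,cy)=(0.2339,0.9723)
member 5 (2-4): L=1.0460, (cx,cy)=(1.0000,0.0000)
member 6 (3-4): L=2.4397, (cx,cy)=(0.1926,-0.9813)
member 7 (3-5): L=1.0265, (cx,cy)=(0.9723,0.2338)
member 8 (4-5): L=2.6864, (cx,cy)=(0.1965,0.9805)
member 9 (4-6): L=0.9470, (cx,cy)=(1.0000,0.0000)
member 10 (5-6): L=2.6671, (cx,cy)=(0.1571,-0.9876)
solve A·x = −loads:
  F[0-1] = -3477.2899 N (compression)
  F[0-2] = -2258.5785 N (compression)
  F[1-2] = +3799.9239 N (tension)
  F[1-3] = -1259.9743 N (compression)
  F[2-3] = -3863.0164 N (compression)
  F[2-4] = -777.7480 N (compression)
  F[3-4] = +1460.7170 N (tension)
  F[3-5] = +510.4962 N (tension)
  F[4-5] = -1461.8694 N (compression)
  F[4-6] = -209.0217 N (compression)
  F[5-6] = +1330.5145 N (tension)
  Rx@0 = +2895.3800 N
  Ry@0 = +3418.4835 N
  Ry@6 = -1313.9935 N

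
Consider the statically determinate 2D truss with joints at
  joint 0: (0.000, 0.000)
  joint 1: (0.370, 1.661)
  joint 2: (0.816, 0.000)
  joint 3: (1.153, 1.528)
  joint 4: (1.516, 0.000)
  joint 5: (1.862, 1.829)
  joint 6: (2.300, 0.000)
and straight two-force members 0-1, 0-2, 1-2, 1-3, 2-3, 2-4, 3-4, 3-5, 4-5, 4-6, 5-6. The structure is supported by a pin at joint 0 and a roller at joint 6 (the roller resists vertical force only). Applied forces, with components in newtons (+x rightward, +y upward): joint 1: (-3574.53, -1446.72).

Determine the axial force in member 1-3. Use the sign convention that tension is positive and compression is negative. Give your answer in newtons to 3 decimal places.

N=7 nodes, M=11 members, R=3 reactions → 2N=14, M+R=14
member 0 (0-1): L=1.7017, (cx,cy)=(0.2174,0.9761)
member 1 (0-2): L=0.8160, (cx,cy)=(1.0000,0.0000)
member 2 (1-2): L=1.7198, (cx,cy)=(0.2593,-0.9658)
member 3 (1-3): L=0.7942, (cx,cy)=(0.9859,-0.1675)
member 4 (2-3): L=1.5647, (cx,cy)=(0.2154,0.9765)
member 5 (2-4): L=0.7000, (cx,cy)=(1.0000,0.0000)
member 6 (3-4): L=1.5705, (cx,cy)=(0.2311,-0.9729)
member 7 (3-5): L=0.7702, (cx,cy)=(0.9205,0.3908)
member 8 (4-5): L=1.8614, (cx,cy)=(0.1859,0.9826)
member 9 (4-6): L=0.7840, (cx,cy)=(1.0000,0.0000)
member 10 (5-6): L=1.8807, (cx,cy)=(0.2329,-0.9725)
solve A·x = −loads:
  F[0-1] = -3888.4450 N (compression)
  F[0-2] = -2729.0724 N (compression)
  F[1-2] = +2045.1964 N (tension)
  F[1-3] = +2230.1909 N (tension)
  F[2-3] = -2022.6987 N (compression)
  F[2-4] = -1763.0614 N (compression)
  F[3-4] = +2891.7406 N (tension)
  F[3-5] = +1189.2517 N (tension)
  F[4-5] = -2863.3384 N (compression)
  F[4-6] = -562.4550 N (compression)
  F[5-6] = +2415.1073 N (tension)
  Rx@0 = +3574.5300 N
  Ry@0 = +3795.4191 N
  Ry@6 = -2348.6991 N

2230.191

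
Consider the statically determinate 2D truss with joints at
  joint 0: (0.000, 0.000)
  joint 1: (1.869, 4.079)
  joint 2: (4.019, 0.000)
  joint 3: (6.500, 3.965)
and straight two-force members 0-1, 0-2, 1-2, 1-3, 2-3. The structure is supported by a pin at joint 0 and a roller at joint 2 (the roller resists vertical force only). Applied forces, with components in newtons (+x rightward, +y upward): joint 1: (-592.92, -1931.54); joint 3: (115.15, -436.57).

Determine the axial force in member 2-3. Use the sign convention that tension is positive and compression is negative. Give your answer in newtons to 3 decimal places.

-503.887

N=4 nodes, M=5 members, R=3 reactions → 2N=8, M+R=8
member 0 (0-1): L=4.4868, (cx,cy)=(0.4166,0.9091)
member 1 (0-2): L=4.0190, (cx,cy)=(1.0000,0.0000)
member 2 (1-2): L=4.6109, (cx,cy)=(0.4663,-0.8846)
member 3 (1-3): L=4.6324, (cx,cy)=(0.9997,-0.0246)
member 4 (2-3): L=4.6772, (cx,cy)=(0.5304,0.8477)
solve A·x = −loads:
  F[0-1] = -1377.1275 N (compression)
  F[0-2] = +95.8793 N (tension)
  F[1-2] = -778.8438 N (compression)
  F[1-3] = +382.5479 N (tension)
  F[2-3] = -503.8867 N (compression)
  Rx@0 = +477.7700 N
  Ry@0 = +1251.9611 N
  Ry@2 = +1116.1489 N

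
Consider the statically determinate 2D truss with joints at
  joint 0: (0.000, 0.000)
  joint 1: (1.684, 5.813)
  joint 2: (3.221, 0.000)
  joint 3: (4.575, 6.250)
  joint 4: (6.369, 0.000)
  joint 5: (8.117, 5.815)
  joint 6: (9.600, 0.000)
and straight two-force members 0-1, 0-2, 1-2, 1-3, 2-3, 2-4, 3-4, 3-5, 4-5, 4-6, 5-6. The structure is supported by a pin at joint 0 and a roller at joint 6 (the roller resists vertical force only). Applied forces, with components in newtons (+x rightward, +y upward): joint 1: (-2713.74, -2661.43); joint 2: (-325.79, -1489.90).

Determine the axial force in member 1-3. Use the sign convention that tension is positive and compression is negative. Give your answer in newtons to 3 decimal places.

N=7 nodes, M=11 members, R=3 reactions → 2N=14, M+R=14
member 0 (0-1): L=6.0520, (cx,cy)=(0.2783,0.9605)
member 1 (0-2): L=3.2210, (cx,cy)=(1.0000,0.0000)
member 2 (1-2): L=6.0128, (cx,cy)=(0.2556,-0.9668)
member 3 (1-3): L=2.9238, (cx,cy)=(0.9888,0.1495)
member 4 (2-3): L=6.3950, (cx,cy)=(0.2117,0.9773)
member 5 (2-4): L=3.1480, (cx,cy)=(1.0000,0.0000)
member 6 (3-4): L=6.5024, (cx,cy)=(0.2759,-0.9612)
member 7 (3-5): L=3.5686, (cx,cy)=(0.9925,-0.1219)
member 8 (4-5): L=6.0720, (cx,cy)=(0.2879,0.9577)
member 9 (4-6): L=3.2310, (cx,cy)=(1.0000,0.0000)
member 10 (5-6): L=6.0011, (cx,cy)=(0.2471,-0.9690)
solve A·x = −loads:
  F[0-1] = -5026.3067 N (compression)
  F[0-2] = -1640.9367 N (compression)
  F[1-2] = +2352.4291 N (tension)
  F[1-3] = +721.9210 N (tension)
  F[2-3] = -802.5688 N (compression)
  F[2-4] = -543.8854 N (compression)
  F[3-4] = +657.4753 N (tension)
  F[3-5] = +365.2121 N (tension)
  F[4-5] = -659.8913 N (compression)
  F[4-6] = -172.5213 N (compression)
  F[5-6] = +698.1270 N (tension)
  Rx@0 = +3039.5300 N
  Ry@0 = +4827.8044 N
  Ry@6 = -676.4744 N

721.921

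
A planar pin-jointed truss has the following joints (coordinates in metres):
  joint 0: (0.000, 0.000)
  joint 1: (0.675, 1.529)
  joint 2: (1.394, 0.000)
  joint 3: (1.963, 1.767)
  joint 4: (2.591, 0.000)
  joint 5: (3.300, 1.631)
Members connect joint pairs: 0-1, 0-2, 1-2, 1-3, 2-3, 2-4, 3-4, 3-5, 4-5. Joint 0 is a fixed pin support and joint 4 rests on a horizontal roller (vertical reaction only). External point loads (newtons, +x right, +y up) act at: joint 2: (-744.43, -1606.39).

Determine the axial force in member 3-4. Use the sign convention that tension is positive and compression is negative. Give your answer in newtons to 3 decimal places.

-917.225

N=6 nodes, M=9 members, R=3 reactions → 2N=12, M+R=12
member 0 (0-1): L=1.6714, (cx,cy)=(0.4039,0.9148)
member 1 (0-2): L=1.3940, (cx,cy)=(1.0000,0.0000)
member 2 (1-2): L=1.6896, (cx,cy)=(0.4255,-0.9049)
member 3 (1-3): L=1.3098, (cx,cy)=(0.9834,0.1817)
member 4 (2-3): L=1.8564, (cx,cy)=(0.3065,0.9519)
member 5 (2-4): L=1.1970, (cx,cy)=(1.0000,0.0000)
member 6 (3-4): L=1.8753, (cx,cy)=(0.3349,-0.9423)
member 7 (3-5): L=1.3439, (cx,cy)=(0.9949,-0.1012)
member 8 (4-5): L=1.7784, (cx,cy)=(0.3987,0.9171)
solve A·x = −loads:
  F[0-1] = -811.2261 N (compression)
  F[0-2] = -416.8073 N (compression)
  F[1-2] = +692.9714 N (tension)
  F[1-3] = -633.0486 N (compression)
  F[2-3] = +1028.8139 N (tension)
  F[2-4] = +307.1634 N (tension)
  F[3-4] = -917.2248 N (compression)
  F[3-5] = -0.0000 N (tension)
  F[4-5] = +0.0000 N (tension)
  Rx@0 = +744.4300 N
  Ry@0 = +742.1261 N
  Ry@4 = +864.2639 N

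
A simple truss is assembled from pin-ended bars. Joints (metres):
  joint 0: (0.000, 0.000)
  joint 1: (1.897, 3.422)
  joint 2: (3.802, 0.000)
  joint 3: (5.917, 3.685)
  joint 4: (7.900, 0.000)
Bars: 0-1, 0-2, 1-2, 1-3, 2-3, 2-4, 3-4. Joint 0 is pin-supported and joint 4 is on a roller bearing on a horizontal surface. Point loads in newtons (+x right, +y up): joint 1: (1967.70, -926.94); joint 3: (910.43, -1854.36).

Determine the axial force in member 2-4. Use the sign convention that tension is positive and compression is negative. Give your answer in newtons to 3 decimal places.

1554.375

N=5 nodes, M=7 members, R=3 reactions → 2N=10, M+R=10
member 0 (0-1): L=3.9126, (cx,cy)=(0.4848,0.8746)
member 1 (0-2): L=3.8020, (cx,cy)=(1.0000,0.0000)
member 2 (1-2): L=3.9165, (cx,cy)=(0.4864,-0.8737)
member 3 (1-3): L=4.0286, (cx,cy)=(0.9979,0.0653)
member 4 (2-3): L=4.2488, (cx,cy)=(0.4978,0.8673)
member 5 (2-4): L=4.0980, (cx,cy)=(1.0000,0.0000)
member 6 (3-4): L=4.1847, (cx,cy)=(0.4739,-0.8806)
solve A·x = −loads:
  F[0-1] = +122.5565 N (tension)
  F[0-2] = +2818.7097 N (tension)
  F[1-2] = -1279.8456 N (compression)
  F[1-3] = -1288.5096 N (compression)
  F[2-3] = +1289.3419 N (tension)
  F[2-4] = +1554.3751 N (tension)
  F[3-4] = -3280.1595 N (compression)
  Rx@0 = -2878.1300 N
  Ry@0 = -107.1883 N
  Ry@4 = +2888.4883 N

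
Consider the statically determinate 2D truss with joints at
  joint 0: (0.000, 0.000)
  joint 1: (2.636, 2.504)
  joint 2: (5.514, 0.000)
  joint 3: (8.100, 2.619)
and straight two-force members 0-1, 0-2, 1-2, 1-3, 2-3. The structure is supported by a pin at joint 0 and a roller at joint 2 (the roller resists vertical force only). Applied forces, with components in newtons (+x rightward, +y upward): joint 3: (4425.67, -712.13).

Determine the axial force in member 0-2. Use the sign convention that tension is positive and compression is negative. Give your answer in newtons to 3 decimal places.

N=4 nodes, M=5 members, R=3 reactions → 2N=8, M+R=8
member 0 (0-1): L=3.6357, (cx,cy)=(0.7250,0.6887)
member 1 (0-2): L=5.5140, (cx,cy)=(1.0000,0.0000)
member 2 (1-2): L=3.8148, (cx,cy)=(0.7544,-0.6564)
member 3 (1-3): L=5.4652, (cx,cy)=(0.9998,0.0210)
member 4 (2-3): L=3.6806, (cx,cy)=(0.7026,0.7116)
solve A·x = −loads:
  F[0-1] = +3537.0708 N (tension)
  F[0-2] = +1861.1986 N (tension)
  F[1-2] = -3543.3654 N (compression)
  F[1-3] = +5238.8345 N (tension)
  F[2-3] = -1155.6981 N (compression)
  Rx@0 = -4425.6700 N
  Ry@0 = -2436.0533 N
  Ry@2 = +3148.1833 N

1861.199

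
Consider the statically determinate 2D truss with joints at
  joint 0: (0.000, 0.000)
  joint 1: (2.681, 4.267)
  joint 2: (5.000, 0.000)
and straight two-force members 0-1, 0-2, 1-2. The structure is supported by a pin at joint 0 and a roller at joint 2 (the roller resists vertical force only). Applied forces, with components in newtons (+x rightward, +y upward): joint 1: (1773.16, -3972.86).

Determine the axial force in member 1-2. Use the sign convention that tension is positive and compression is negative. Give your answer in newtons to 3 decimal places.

-4146.771

N=3 nodes, M=3 members, R=3 reactions → 2N=6, M+R=6
member 0 (0-1): L=5.0394, (cx,cy)=(0.5320,0.8467)
member 1 (0-2): L=5.0000, (cx,cy)=(1.0000,0.0000)
member 2 (1-2): L=4.8564, (cx,cy)=(0.4775,-0.8786)
solve A·x = −loads:
  F[0-1] = -389.0205 N (compression)
  F[0-2] = +1980.1240 N (tension)
  F[1-2] = -4146.7708 N (compression)
  Rx@0 = -1773.1600 N
  Ry@0 = +329.3977 N
  Ry@2 = +3643.4623 N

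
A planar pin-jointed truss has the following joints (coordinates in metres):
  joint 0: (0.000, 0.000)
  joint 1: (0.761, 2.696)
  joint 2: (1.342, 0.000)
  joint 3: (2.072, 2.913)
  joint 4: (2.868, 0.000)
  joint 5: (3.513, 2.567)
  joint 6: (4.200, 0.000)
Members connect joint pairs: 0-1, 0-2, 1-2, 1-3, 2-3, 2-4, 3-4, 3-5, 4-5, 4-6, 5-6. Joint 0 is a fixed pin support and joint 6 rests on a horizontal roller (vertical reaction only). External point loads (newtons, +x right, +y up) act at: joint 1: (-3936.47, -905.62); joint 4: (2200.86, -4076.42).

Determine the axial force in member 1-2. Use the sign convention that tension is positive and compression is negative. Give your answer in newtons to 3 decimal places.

N=7 nodes, M=11 members, R=3 reactions → 2N=14, M+R=14
member 0 (0-1): L=2.8013, (cx,cy)=(0.2717,0.9624)
member 1 (0-2): L=1.3420, (cx,cy)=(1.0000,0.0000)
member 2 (1-2): L=2.7579, (cx,cy)=(0.2107,-0.9776)
member 3 (1-3): L=1.3288, (cx,cy)=(0.9866,0.1633)
member 4 (2-3): L=3.0031, (cx,cy)=(0.2431,0.9700)
member 5 (2-4): L=1.5260, (cx,cy)=(1.0000,0.0000)
member 6 (3-4): L=3.0198, (cx,cy)=(0.2636,-0.9646)
member 7 (3-5): L=1.4820, (cx,cy)=(0.9724,-0.2335)
member 8 (4-5): L=2.6468, (cx,cy)=(0.2437,0.9699)
member 9 (4-6): L=1.3320, (cx,cy)=(1.0000,0.0000)
member 10 (5-6): L=2.6573, (cx,cy)=(0.2585,-0.9660)
solve A·x = −loads:
  F[0-1] = -4739.4035 N (compression)
  F[0-2] = -448.1265 N (compression)
  F[1-2] = +4043.7677 N (tension)
  F[1-3] = +1821.5458 N (tension)
  F[2-3] = -4075.2524 N (compression)
  F[2-4] = +1394.3948 N (tension)
  F[3-4] = +3840.8454 N (tension)
  F[3-5] = -211.8114 N (compression)
  F[4-5] = +382.9557 N (tension)
  F[4-6] = +112.6347 N (tension)
  F[5-6] = -435.6748 N (compression)
  Rx@0 = +1735.6100 N
  Ry@0 = +4561.1766 N
  Ry@6 = +420.8634 N

4043.768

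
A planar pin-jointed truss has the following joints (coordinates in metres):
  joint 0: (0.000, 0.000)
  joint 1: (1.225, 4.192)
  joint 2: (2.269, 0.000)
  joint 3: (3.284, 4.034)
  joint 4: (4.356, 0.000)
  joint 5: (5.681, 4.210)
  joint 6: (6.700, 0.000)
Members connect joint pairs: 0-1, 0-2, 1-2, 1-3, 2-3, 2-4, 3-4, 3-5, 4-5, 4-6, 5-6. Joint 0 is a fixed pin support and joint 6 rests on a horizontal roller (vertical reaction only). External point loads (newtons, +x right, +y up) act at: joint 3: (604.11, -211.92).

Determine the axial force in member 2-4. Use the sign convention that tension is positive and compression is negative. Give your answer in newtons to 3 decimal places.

N=7 nodes, M=11 members, R=3 reactions → 2N=14, M+R=14
member 0 (0-1): L=4.3673, (cx,cy)=(0.2805,0.9599)
member 1 (0-2): L=2.2690, (cx,cy)=(1.0000,0.0000)
member 2 (1-2): L=4.3200, (cx,cy)=(0.2417,-0.9704)
member 3 (1-3): L=2.0651, (cx,cy)=(0.9971,-0.0765)
member 4 (2-3): L=4.1597, (cx,cy)=(0.2440,0.9698)
member 5 (2-4): L=2.0870, (cx,cy)=(1.0000,0.0000)
member 6 (3-4): L=4.1740, (cx,cy)=(0.2568,-0.9665)
member 7 (3-5): L=2.4035, (cx,cy)=(0.9973,0.0732)
member 8 (4-5): L=4.4136, (cx,cy)=(0.3002,0.9539)
member 9 (4-6): L=2.3440, (cx,cy)=(1.0000,0.0000)
member 10 (5-6): L=4.3316, (cx,cy)=(0.2352,-0.9719)
solve A·x = −loads:
  F[0-1] = +266.3740 N (tension)
  F[0-2] = +529.3941 N (tension)
  F[1-2] = -274.6479 N (compression)
  F[1-3] = +141.5032 N (tension)
  F[2-3] = +274.8140 N (tension)
  F[2-4] = +395.9653 N (tension)
  F[3-4] = -504.0770 N (compression)
  F[3-5] = -267.2219 N (compression)
  F[4-5] = +510.7270 N (tension)
  F[4-6] = +113.1794 N (tension)
  F[5-6] = -481.1029 N (compression)
  Rx@0 = -604.1100 N
  Ry@0 = -255.6807 N
  Ry@6 = +467.6007 N

395.965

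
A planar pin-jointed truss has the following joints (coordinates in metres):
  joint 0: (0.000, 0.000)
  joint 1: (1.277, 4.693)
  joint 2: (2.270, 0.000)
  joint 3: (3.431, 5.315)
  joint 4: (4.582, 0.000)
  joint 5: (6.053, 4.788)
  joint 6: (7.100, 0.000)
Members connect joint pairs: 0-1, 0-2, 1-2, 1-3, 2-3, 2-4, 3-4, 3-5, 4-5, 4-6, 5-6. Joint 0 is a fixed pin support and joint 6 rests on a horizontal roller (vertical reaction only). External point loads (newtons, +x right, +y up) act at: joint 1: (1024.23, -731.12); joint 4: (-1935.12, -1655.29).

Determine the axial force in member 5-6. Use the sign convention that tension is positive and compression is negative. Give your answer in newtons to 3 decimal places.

-1921.092

N=7 nodes, M=11 members, R=3 reactions → 2N=14, M+R=14
member 0 (0-1): L=4.8636, (cx,cy)=(0.2626,0.9649)
member 1 (0-2): L=2.2700, (cx,cy)=(1.0000,0.0000)
member 2 (1-2): L=4.7969, (cx,cy)=(0.2070,-0.9783)
member 3 (1-3): L=2.2420, (cx,cy)=(0.9607,0.2774)
member 4 (2-3): L=5.4403, (cx,cy)=(0.2134,0.9770)
member 5 (2-4): L=2.3120, (cx,cy)=(1.0000,0.0000)
member 6 (3-4): L=5.4382, (cx,cy)=(0.2117,-0.9773)
member 7 (3-5): L=2.6744, (cx,cy)=(0.9804,-0.1971)
member 8 (4-5): L=5.0089, (cx,cy)=(0.2937,0.9559)
member 9 (4-6): L=2.5180, (cx,cy)=(1.0000,0.0000)
member 10 (5-6): L=4.9011, (cx,cy)=(0.2136,-0.9769)
solve A·x = −loads:
  F[0-1] = -528.1964 N (compression)
  F[0-2] = -772.2064 N (compression)
  F[1-2] = -536.8032 N (compression)
  F[1-3] = -1094.7648 N (compression)
  F[2-3] = +537.5590 N (tension)
  F[2-4] = -998.0477 N (compression)
  F[3-4] = -35.4207 N (compression)
  F[3-5] = -948.1659 N (compression)
  F[4-5] = +1767.8638 N (tension)
  F[4-6] = +410.3910 N (tension)
  F[5-6] = -1921.0916 N (compression)
  Rx@0 = +910.8900 N
  Ry@0 = +509.6649 N
  Ry@6 = +1876.7451 N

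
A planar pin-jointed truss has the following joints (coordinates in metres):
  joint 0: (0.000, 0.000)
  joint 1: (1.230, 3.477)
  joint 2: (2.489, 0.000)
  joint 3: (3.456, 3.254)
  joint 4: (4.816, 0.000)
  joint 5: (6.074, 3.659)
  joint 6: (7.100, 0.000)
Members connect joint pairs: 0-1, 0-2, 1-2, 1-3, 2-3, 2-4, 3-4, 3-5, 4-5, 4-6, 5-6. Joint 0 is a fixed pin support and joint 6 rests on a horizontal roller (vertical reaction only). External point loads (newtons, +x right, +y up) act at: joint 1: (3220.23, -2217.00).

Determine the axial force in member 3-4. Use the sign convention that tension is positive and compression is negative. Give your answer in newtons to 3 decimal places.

N=7 nodes, M=11 members, R=3 reactions → 2N=14, M+R=14
member 0 (0-1): L=3.6881, (cx,cy)=(0.3335,0.9427)
member 1 (0-2): L=2.4890, (cx,cy)=(1.0000,0.0000)
member 2 (1-2): L=3.6979, (cx,cy)=(0.3405,-0.9403)
member 3 (1-3): L=2.2371, (cx,cy)=(0.9950,-0.0997)
member 4 (2-3): L=3.3946, (cx,cy)=(0.2849,0.9586)
member 5 (2-4): L=2.3270, (cx,cy)=(1.0000,0.0000)
member 6 (3-4): L=3.5268, (cx,cy)=(0.3856,-0.9227)
member 7 (3-5): L=2.6491, (cx,cy)=(0.9882,0.1529)
member 8 (4-5): L=3.8692, (cx,cy)=(0.3251,0.9457)
member 9 (4-6): L=2.2840, (cx,cy)=(1.0000,0.0000)
member 10 (5-6): L=3.8001, (cx,cy)=(0.2700,-0.9629)
solve A·x = −loads:
  F[0-1] = -271.4639 N (compression)
  F[0-2] = +3310.7634 N (tension)
  F[1-2] = -1798.1618 N (compression)
  F[1-3] = -2712.0658 N (compression)
  F[2-3] = +1763.8133 N (tension)
  F[2-4] = +2196.1174 N (tension)
  F[3-4] = -2342.2426 N (compression)
  F[3-5] = -1308.2766 N (compression)
  F[4-5] = +2285.2456 N (tension)
  F[4-6] = +549.8949 N (tension)
  F[5-6] = -2036.7153 N (compression)
  Rx@0 = -3220.2300 N
  Ry@0 = +255.9226 N
  Ry@6 = +1961.0774 N

-2342.243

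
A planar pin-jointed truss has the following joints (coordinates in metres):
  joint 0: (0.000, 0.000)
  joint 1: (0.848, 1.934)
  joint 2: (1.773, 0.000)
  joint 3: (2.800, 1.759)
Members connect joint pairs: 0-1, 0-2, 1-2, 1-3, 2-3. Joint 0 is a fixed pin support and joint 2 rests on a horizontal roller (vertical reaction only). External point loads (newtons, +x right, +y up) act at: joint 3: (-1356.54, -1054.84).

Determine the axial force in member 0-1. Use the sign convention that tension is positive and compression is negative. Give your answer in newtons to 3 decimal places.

-802.352

N=4 nodes, M=5 members, R=3 reactions → 2N=8, M+R=8
member 0 (0-1): L=2.1117, (cx,cy)=(0.4016,0.9158)
member 1 (0-2): L=1.7730, (cx,cy)=(1.0000,0.0000)
member 2 (1-2): L=2.1438, (cx,cy)=(0.4315,-0.9021)
member 3 (1-3): L=1.9598, (cx,cy)=(0.9960,-0.0893)
member 4 (2-3): L=2.0369, (cx,cy)=(0.5042,0.8636)
solve A·x = −loads:
  F[0-1] = -802.3516 N (compression)
  F[0-2] = -1034.3445 N (compression)
  F[1-2] = +884.4855 N (tension)
  F[1-3] = -706.6490 N (compression)
  F[2-3] = -1294.5359 N (compression)
  Rx@0 = +1356.5400 N
  Ry@0 = +734.8185 N
  Ry@2 = +320.0215 N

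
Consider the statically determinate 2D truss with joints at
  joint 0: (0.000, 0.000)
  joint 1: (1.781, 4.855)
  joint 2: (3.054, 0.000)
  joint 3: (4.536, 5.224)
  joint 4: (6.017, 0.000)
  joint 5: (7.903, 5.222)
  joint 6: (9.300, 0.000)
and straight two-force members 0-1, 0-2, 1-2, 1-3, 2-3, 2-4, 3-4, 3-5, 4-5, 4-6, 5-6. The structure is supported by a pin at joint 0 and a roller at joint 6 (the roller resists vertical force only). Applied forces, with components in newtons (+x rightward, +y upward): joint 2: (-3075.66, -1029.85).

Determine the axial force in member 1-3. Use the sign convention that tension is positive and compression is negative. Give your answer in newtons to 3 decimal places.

N=7 nodes, M=11 members, R=3 reactions → 2N=14, M+R=14
member 0 (0-1): L=5.1714, (cx,cy)=(0.3444,0.9388)
member 1 (0-2): L=3.0540, (cx,cy)=(1.0000,0.0000)
member 2 (1-2): L=5.0191, (cx,cy)=(0.2536,-0.9673)
member 3 (1-3): L=2.7796, (cx,cy)=(0.9911,0.1328)
member 4 (2-3): L=5.4301, (cx,cy)=(0.2729,0.9620)
member 5 (2-4): L=2.9630, (cx,cy)=(1.0000,0.0000)
member 6 (3-4): L=5.4299, (cx,cy)=(0.2728,-0.9621)
member 7 (3-5): L=3.3670, (cx,cy)=(1.0000,-0.0006)
member 8 (4-5): L=5.5521, (cx,cy)=(0.3397,0.9405)
member 9 (4-6): L=3.2830, (cx,cy)=(1.0000,0.0000)
member 10 (5-6): L=5.4056, (cx,cy)=(0.2584,-0.9660)
solve A·x = −loads:
  F[0-1] = -736.7306 N (compression)
  F[0-2] = -2821.9324 N (compression)
  F[1-2] = +656.8412 N (tension)
  F[1-3] = -424.0757 N (compression)
  F[2-3] = +410.0538 N (tension)
  F[2-4] = +308.4101 N (tension)
  F[3-4] = -351.3860 N (compression)
  F[3-5] = -212.5695 N (compression)
  F[4-5] = +359.4360 N (tension)
  F[4-6] = +90.4731 N (tension)
  F[5-6] = -350.0821 N (compression)
  Rx@0 = +3075.6600 N
  Ry@0 = +691.6605 N
  Ry@6 = +338.1895 N

-424.076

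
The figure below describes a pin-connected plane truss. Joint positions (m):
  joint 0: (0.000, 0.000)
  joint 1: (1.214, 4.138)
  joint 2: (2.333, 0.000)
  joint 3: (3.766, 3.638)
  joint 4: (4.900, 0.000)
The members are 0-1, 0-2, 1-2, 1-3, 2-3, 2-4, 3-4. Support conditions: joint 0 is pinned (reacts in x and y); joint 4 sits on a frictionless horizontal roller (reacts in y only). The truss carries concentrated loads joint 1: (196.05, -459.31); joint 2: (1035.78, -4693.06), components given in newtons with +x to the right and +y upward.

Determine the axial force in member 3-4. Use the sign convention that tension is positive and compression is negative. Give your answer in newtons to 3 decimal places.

-2633.125

N=5 nodes, M=7 members, R=3 reactions → 2N=10, M+R=10
member 0 (0-1): L=4.3124, (cx,cy)=(0.2815,0.9596)
member 1 (0-2): L=2.3330, (cx,cy)=(1.0000,0.0000)
member 2 (1-2): L=4.2866, (cx,cy)=(0.2610,-0.9653)
member 3 (1-3): L=2.6005, (cx,cy)=(0.9813,-0.1923)
member 4 (2-3): L=3.9101, (cx,cy)=(0.3665,0.9304)
member 5 (2-4): L=2.5670, (cx,cy)=(1.0000,0.0000)
member 6 (3-4): L=3.8106, (cx,cy)=(0.2976,-0.9547)
solve A·x = −loads:
  F[0-1] = -2749.7474 N (compression)
  F[0-2] = +2005.9208 N (tension)
  F[1-2] = +2591.7215 N (tension)
  F[1-3] = -1678.0024 N (compression)
  F[2-3] = +2355.0631 N (tension)
  F[2-4] = +783.5852 N (tension)
  F[3-4] = -2633.1248 N (compression)
  Rx@0 = -1231.8300 N
  Ry@0 = +2638.5402 N
  Ry@4 = +2513.8298 N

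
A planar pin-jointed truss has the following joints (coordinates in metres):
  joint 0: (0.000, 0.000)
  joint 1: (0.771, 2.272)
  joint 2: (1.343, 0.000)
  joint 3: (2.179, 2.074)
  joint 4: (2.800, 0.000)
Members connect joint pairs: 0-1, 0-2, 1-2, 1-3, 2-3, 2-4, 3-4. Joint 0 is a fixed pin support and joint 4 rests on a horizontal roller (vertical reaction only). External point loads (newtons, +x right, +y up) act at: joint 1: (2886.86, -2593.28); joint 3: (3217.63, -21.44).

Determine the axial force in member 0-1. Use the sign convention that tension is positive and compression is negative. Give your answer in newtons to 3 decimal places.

3001.042

N=5 nodes, M=7 members, R=3 reactions → 2N=10, M+R=10
member 0 (0-1): L=2.3993, (cx,cy)=(0.3213,0.9470)
member 1 (0-2): L=1.3430, (cx,cy)=(1.0000,0.0000)
member 2 (1-2): L=2.3429, (cx,cy)=(0.2441,-0.9697)
member 3 (1-3): L=1.4219, (cx,cy)=(0.9903,-0.1393)
member 4 (2-3): L=2.2362, (cx,cy)=(0.3739,0.9275)
member 5 (2-4): L=1.4570, (cx,cy)=(1.0000,0.0000)
member 6 (3-4): L=2.1650, (cx,cy)=(0.2868,-0.9580)
solve A·x = −loads:
  F[0-1] = +3001.0418 N (tension)
  F[0-2] = +5140.1060 N (tension)
  F[1-2] = -5521.4471 N (compression)
  F[1-3] = -580.1103 N (compression)
  F[2-3] = +5772.9845 N (tension)
  F[2-4] = +1633.8193 N (tension)
  F[3-4] = -5695.9390 N (compression)
  Rx@0 = -6104.4900 N
  Ry@0 = -2841.8683 N
  Ry@4 = +5456.5883 N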